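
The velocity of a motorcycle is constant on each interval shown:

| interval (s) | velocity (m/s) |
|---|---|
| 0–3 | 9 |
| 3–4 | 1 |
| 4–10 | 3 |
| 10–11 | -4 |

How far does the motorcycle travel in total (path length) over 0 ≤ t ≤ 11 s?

Total distance travelled is ∫|v| dt — sum the magnitudes of each area piece.
0–3 s: |9| × 3 = 27 m
3–4 s: |1| × 1 = 1 m
4–10 s: |3| × 6 = 18 m
10–11 s: |-4| × 1 = 4 m
Total distance = 50 m

50 m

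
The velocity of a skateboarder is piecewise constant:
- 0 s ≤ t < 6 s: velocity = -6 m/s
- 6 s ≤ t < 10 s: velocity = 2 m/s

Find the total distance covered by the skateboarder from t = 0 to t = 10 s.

44 m

Total distance travelled is ∫|v| dt — sum the magnitudes of each area piece.
0–6 s: |-6| × 6 = 36 m
6–10 s: |2| × 4 = 8 m
Total distance = 44 m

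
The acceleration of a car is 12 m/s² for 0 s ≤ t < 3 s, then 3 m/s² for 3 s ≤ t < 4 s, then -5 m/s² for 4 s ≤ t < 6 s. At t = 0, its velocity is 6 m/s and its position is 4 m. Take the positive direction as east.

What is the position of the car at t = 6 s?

199.5 m

On each constant-a segment, Δv = aΔt and Δx = v₀Δt + ½aΔt²; chain segment to segment.
0–3 s: v starts 6 m/s; Δx = 6·3 + ½·12·3² = 72 m; v ends 42 m/s.
3–4 s: v starts 42 m/s; Δx = 42·1 + ½·3·1² = 43.5 m; v ends 45 m/s.
4–6 s: v starts 45 m/s; Δx = 45·2 + ½·-5·2² = 80 m; v ends 35 m/s.
x(6) = 4 + Σ Δx = 199.5 m.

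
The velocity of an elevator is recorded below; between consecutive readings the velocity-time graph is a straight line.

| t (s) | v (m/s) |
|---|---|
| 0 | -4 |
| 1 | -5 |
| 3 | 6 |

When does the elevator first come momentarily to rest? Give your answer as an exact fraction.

v changes sign on 1–3 s (from -5 to 6); the graph is linear there, so v = 0 at t = 1 + (5)·(3 − 1)/(6 − -5) = 21/11 s.

t = 21/11 s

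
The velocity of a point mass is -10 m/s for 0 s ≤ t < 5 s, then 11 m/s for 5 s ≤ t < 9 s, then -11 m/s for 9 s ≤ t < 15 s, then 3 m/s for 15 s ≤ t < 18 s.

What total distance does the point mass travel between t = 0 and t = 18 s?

Distance (not displacement) is the total path length: add the absolute areas under v-t.
0–5 s: |-10| × 5 = 50 m
5–9 s: |11| × 4 = 44 m
9–15 s: |-11| × 6 = 66 m
15–18 s: |3| × 3 = 9 m
Total distance = 169 m

169 m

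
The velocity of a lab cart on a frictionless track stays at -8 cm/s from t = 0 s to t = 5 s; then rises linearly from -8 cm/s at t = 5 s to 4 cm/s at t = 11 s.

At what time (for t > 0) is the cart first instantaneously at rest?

v changes sign on 5–11 s (from -8 to 4); the graph is linear there, so v = 0 at t = 5 + (8)·(11 − 5)/(4 − -8) = 9 s.

t = 9 s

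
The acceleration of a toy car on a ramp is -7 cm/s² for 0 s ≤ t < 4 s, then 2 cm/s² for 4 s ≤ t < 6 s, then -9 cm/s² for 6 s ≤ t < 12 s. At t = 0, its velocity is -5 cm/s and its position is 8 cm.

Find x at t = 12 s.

On each constant-a segment, Δv = aΔt and Δx = v₀Δt + ½aΔt²; chain segment to segment.
0–4 s: v starts -5 cm/s; Δx = -5·4 + ½·-7·4² = -76 cm; v ends -33 cm/s.
4–6 s: v starts -33 cm/s; Δx = -33·2 + ½·2·2² = -62 cm; v ends -29 cm/s.
6–12 s: v starts -29 cm/s; Δx = -29·6 + ½·-9·6² = -336 cm; v ends -83 cm/s.
x(12) = 8 + Σ Δx = -466 cm.

-466 cm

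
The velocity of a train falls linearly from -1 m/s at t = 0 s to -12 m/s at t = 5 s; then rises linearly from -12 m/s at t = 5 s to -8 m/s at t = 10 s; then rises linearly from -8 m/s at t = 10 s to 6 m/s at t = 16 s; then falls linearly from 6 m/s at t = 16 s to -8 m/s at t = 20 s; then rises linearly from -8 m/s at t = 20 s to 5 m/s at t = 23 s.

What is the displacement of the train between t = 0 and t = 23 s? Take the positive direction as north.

Net displacement equals the area under the velocity-time graph (areas below the axis count negative).
0–5 s: ½(-1 + -12)(5) = -32.5 m
5–10 s: ½(-12 + -8)(5) = -50 m
10–16 s: ½(-8 + 6)(6) = -6 m
16–20 s: ½(6 + -8)(4) = -4 m
20–23 s: ½(-8 + 5)(3) = -4.5 m
Net displacement = -97 m

-97 m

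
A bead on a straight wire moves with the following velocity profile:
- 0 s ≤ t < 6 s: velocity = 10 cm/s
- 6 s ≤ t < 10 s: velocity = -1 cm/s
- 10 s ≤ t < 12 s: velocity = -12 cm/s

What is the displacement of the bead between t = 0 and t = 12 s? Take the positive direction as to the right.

Displacement is the signed area under the v-t curve.
0–6 s: 10 × 6 = 60 cm
6–10 s: -1 × 4 = -4 cm
10–12 s: -12 × 2 = -24 cm
Net displacement = 32 cm

32 cm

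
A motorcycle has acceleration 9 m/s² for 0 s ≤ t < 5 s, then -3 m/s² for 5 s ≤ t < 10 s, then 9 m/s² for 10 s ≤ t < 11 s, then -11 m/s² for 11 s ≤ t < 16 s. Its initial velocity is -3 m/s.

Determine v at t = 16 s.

Δv equals the area under the a-t graph; then v = v₀ + Δv.
0–5 s: 9 × 5 = 45 m/s
5–10 s: -3 × 5 = -15 m/s
10–11 s: 9 × 1 = 9 m/s
11–16 s: -11 × 5 = -55 m/s
Δv = -16 m/s, so v(16) = -3 + (-16) = -19 m/s.

-19 m/s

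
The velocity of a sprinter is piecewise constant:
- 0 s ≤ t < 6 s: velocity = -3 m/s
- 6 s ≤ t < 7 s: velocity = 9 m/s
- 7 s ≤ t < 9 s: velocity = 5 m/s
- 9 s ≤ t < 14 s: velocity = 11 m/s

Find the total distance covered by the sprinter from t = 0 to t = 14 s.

92 m

Total distance travelled is ∫|v| dt — sum the magnitudes of each area piece.
0–6 s: |-3| × 6 = 18 m
6–7 s: |9| × 1 = 9 m
7–9 s: |5| × 2 = 10 m
9–14 s: |11| × 5 = 55 m
Total distance = 92 m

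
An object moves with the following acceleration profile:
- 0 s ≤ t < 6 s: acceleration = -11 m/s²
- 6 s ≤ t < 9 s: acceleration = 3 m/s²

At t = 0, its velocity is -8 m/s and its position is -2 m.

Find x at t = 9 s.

-456.5 m

On each constant-a segment, Δv = aΔt and Δx = v₀Δt + ½aΔt²; chain segment to segment.
0–6 s: v starts -8 m/s; Δx = -8·6 + ½·-11·6² = -246 m; v ends -74 m/s.
6–9 s: v starts -74 m/s; Δx = -74·3 + ½·3·3² = -208.5 m; v ends -65 m/s.
x(9) = -2 + Σ Δx = -456.5 m.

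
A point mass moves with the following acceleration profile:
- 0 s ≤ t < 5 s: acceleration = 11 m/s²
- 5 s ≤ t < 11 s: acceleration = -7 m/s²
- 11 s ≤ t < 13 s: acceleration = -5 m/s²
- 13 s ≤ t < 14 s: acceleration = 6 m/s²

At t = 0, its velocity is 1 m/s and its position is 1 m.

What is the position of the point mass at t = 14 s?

378.5 m

On each constant-a segment, Δv = aΔt and Δx = v₀Δt + ½aΔt²; chain segment to segment.
0–5 s: v starts 1 m/s; Δx = 1·5 + ½·11·5² = 142.5 m; v ends 56 m/s.
5–11 s: v starts 56 m/s; Δx = 56·6 + ½·-7·6² = 210 m; v ends 14 m/s.
11–13 s: v starts 14 m/s; Δx = 14·2 + ½·-5·2² = 18 m; v ends 4 m/s.
13–14 s: v starts 4 m/s; Δx = 4·1 + ½·6·1² = 7 m; v ends 10 m/s.
x(14) = 1 + Σ Δx = 378.5 m.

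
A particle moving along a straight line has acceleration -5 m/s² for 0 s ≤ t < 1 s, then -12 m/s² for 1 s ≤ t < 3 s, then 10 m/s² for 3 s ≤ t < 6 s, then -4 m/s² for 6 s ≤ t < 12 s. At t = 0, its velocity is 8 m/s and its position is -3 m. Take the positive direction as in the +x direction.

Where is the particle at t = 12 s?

On each constant-a segment, Δv = aΔt and Δx = v₀Δt + ½aΔt²; chain segment to segment.
0–1 s: v starts 8 m/s; Δx = 8·1 + ½·-5·1² = 5.5 m; v ends 3 m/s.
1–3 s: v starts 3 m/s; Δx = 3·2 + ½·-12·2² = -18 m; v ends -21 m/s.
3–6 s: v starts -21 m/s; Δx = -21·3 + ½·10·3² = -18 m; v ends 9 m/s.
6–12 s: v starts 9 m/s; Δx = 9·6 + ½·-4·6² = -18 m; v ends -15 m/s.
x(12) = -3 + Σ Δx = -51.5 m.

-51.5 m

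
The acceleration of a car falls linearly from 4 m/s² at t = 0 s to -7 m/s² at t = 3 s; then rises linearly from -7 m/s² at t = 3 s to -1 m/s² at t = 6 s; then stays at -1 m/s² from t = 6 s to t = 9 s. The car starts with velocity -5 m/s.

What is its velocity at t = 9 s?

Δv equals the area under the a-t graph; then v = v₀ + Δv.
0–3 s: ½(4 + -7)(3) = -4.5 m/s
3–6 s: ½(-7 + -1)(3) = -12 m/s
6–9 s: -1 × 3 = -3 m/s
Δv = -19.5 m/s, so v(9) = -5 + (-19.5) = -24.5 m/s.

-24.5 m/s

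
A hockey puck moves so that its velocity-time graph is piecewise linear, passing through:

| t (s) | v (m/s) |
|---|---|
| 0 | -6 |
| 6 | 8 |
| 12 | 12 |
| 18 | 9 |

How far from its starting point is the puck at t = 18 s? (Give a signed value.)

129 m

Displacement is the signed area under the v-t curve.
0–6 s: ½(-6 + 8)(6) = 6 m
6–12 s: ½(8 + 12)(6) = 60 m
12–18 s: ½(12 + 9)(6) = 63 m
Net displacement = 129 m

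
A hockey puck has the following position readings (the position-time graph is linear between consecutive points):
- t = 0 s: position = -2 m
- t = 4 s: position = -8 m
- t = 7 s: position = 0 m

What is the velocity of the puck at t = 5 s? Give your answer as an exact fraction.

8/3 m/s

Velocity is the slope of the x-t graph on 4–7 s: (0 − -8)/(7 − 4) = 8/3 m/s.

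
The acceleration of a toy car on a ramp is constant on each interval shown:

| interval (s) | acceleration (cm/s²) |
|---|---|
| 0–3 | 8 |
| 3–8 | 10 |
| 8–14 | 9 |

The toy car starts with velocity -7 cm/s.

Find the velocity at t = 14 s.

Δv equals the area under the a-t graph; then v = v₀ + Δv.
0–3 s: 8 × 3 = 24 cm/s
3–8 s: 10 × 5 = 50 cm/s
8–14 s: 9 × 6 = 54 cm/s
Δv = 128 cm/s, so v(14) = -7 + (128) = 121 cm/s.

121 cm/s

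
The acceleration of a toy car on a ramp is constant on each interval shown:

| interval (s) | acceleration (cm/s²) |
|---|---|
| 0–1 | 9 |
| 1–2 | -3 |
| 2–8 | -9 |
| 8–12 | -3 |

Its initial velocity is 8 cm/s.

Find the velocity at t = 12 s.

-52 cm/s

Δv equals the area under the a-t graph; then v = v₀ + Δv.
0–1 s: 9 × 1 = 9 cm/s
1–2 s: -3 × 1 = -3 cm/s
2–8 s: -9 × 6 = -54 cm/s
8–12 s: -3 × 4 = -12 cm/s
Δv = -60 cm/s, so v(12) = 8 + (-60) = -52 cm/s.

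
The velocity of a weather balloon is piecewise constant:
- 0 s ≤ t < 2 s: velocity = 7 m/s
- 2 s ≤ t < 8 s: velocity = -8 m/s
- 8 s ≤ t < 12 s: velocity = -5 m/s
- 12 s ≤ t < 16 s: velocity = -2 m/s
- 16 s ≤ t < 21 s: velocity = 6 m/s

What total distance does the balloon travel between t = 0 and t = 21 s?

120 m

Total distance travelled is ∫|v| dt — sum the magnitudes of each area piece.
0–2 s: |7| × 2 = 14 m
2–8 s: |-8| × 6 = 48 m
8–12 s: |-5| × 4 = 20 m
12–16 s: |-2| × 4 = 8 m
16–21 s: |6| × 5 = 30 m
Total distance = 120 m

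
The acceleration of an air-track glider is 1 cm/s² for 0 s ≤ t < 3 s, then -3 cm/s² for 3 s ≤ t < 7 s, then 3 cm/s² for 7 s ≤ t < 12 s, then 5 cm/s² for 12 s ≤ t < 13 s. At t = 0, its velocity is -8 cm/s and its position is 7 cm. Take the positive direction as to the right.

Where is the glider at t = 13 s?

-103.5 cm

On each constant-a segment, Δv = aΔt and Δx = v₀Δt + ½aΔt²; chain segment to segment.
0–3 s: v starts -8 cm/s; Δx = -8·3 + ½·1·3² = -19.5 cm; v ends -5 cm/s.
3–7 s: v starts -5 cm/s; Δx = -5·4 + ½·-3·4² = -44 cm; v ends -17 cm/s.
7–12 s: v starts -17 cm/s; Δx = -17·5 + ½·3·5² = -47.5 cm; v ends -2 cm/s.
12–13 s: v starts -2 cm/s; Δx = -2·1 + ½·5·1² = 0.5 cm; v ends 3 cm/s.
x(13) = 7 + Σ Δx = -103.5 cm.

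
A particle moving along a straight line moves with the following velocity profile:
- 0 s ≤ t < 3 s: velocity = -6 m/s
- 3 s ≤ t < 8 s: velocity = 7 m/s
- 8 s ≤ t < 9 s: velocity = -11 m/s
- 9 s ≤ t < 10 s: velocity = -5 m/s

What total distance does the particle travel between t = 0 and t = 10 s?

Total distance travelled is ∫|v| dt — sum the magnitudes of each area piece.
0–3 s: |-6| × 3 = 18 m
3–8 s: |7| × 5 = 35 m
8–9 s: |-11| × 1 = 11 m
9–10 s: |-5| × 1 = 5 m
Total distance = 69 m

69 m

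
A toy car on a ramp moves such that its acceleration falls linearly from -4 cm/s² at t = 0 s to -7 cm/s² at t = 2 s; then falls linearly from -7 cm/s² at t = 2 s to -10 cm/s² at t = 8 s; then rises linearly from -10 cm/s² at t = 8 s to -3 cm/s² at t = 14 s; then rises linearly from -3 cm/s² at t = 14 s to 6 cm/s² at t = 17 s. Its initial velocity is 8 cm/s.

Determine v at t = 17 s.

-88.5 cm/s

Δv equals the area under the a-t graph; then v = v₀ + Δv.
0–2 s: ½(-4 + -7)(2) = -11 cm/s
2–8 s: ½(-7 + -10)(6) = -51 cm/s
8–14 s: ½(-10 + -3)(6) = -39 cm/s
14–17 s: ½(-3 + 6)(3) = 4.5 cm/s
Δv = -96.5 cm/s, so v(17) = 8 + (-96.5) = -88.5 cm/s.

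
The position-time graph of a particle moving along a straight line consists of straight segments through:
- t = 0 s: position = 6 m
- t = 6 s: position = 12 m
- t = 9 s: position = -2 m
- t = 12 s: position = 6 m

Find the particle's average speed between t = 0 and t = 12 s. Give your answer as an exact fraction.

Average speed = (total path length)/(elapsed time); on a piecewise-linear x-t graph the path length is Σ|Δx|.
0–6 s: |Δx| = |12 − 6| = 6 m
6–9 s: |Δx| = |-2 − 12| = 14 m
9–12 s: |Δx| = |6 − -2| = 8 m
Total path = 28 m; average speed = 28/12 = 7/3 m/s.

7/3 m/s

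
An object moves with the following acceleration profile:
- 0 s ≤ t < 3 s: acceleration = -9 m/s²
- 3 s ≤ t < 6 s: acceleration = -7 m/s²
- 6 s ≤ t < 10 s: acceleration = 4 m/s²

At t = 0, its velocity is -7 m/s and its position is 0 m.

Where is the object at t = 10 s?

-383 m

On each constant-a segment, Δv = aΔt and Δx = v₀Δt + ½aΔt²; chain segment to segment.
0–3 s: v starts -7 m/s; Δx = -7·3 + ½·-9·3² = -61.5 m; v ends -34 m/s.
3–6 s: v starts -34 m/s; Δx = -34·3 + ½·-7·3² = -133.5 m; v ends -55 m/s.
6–10 s: v starts -55 m/s; Δx = -55·4 + ½·4·4² = -188 m; v ends -39 m/s.
x(10) = 0 + Σ Δx = -383 m.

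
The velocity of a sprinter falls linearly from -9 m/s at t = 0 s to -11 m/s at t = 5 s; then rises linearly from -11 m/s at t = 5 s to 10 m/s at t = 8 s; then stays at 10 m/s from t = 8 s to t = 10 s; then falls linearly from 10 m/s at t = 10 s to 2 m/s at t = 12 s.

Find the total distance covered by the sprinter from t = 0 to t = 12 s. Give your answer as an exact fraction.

Total distance travelled is ∫|v| dt — sum the magnitudes of each area piece.
0–5 s: |½(-9 + -11)(5)| = 50 m
5–8 s: v = 0 at t = 46/7 s; triangle areas 121/14 + 50/7 = 221/14 m
8–10 s: |10| × 2 = 20 m
10–12 s: |½(10 + 2)(2)| = 12 m
Total distance = 1369/14 m

1369/14 m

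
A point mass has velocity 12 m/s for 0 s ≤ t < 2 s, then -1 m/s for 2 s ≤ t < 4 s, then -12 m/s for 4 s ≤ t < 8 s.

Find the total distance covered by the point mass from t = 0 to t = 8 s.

Distance (not displacement) is the total path length: add the absolute areas under v-t.
0–2 s: |12| × 2 = 24 m
2–4 s: |-1| × 2 = 2 m
4–8 s: |-12| × 4 = 48 m
Total distance = 74 m

74 m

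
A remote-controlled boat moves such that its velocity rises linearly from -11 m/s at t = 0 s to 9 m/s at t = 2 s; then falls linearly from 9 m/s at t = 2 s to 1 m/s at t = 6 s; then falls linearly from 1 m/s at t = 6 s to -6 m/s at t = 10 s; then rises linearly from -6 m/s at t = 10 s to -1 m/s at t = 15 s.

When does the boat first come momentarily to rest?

v changes sign on 0–2 s (from -11 to 9); the graph is linear there, so v = 0 at t = 0 + (11)·(2 − 0)/(9 − -11) = 1.1 s.

t = 1.1 s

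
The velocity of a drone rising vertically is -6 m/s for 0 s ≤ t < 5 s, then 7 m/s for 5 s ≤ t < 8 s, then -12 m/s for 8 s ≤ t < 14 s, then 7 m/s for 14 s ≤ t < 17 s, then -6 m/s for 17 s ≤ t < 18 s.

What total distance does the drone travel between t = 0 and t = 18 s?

150 m

Distance (not displacement) is the total path length: add the absolute areas under v-t.
0–5 s: |-6| × 5 = 30 m
5–8 s: |7| × 3 = 21 m
8–14 s: |-12| × 6 = 72 m
14–17 s: |7| × 3 = 21 m
17–18 s: |-6| × 1 = 6 m
Total distance = 150 m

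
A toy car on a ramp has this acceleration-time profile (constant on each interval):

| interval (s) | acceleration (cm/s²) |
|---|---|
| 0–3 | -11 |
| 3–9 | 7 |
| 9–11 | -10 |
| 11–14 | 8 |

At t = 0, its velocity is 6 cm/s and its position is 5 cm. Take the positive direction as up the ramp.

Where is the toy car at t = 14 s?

-31.5 cm

On each constant-a segment, Δv = aΔt and Δx = v₀Δt + ½aΔt²; chain segment to segment.
0–3 s: v starts 6 cm/s; Δx = 6·3 + ½·-11·3² = -31.5 cm; v ends -27 cm/s.
3–9 s: v starts -27 cm/s; Δx = -27·6 + ½·7·6² = -36 cm; v ends 15 cm/s.
9–11 s: v starts 15 cm/s; Δx = 15·2 + ½·-10·2² = 10 cm; v ends -5 cm/s.
11–14 s: v starts -5 cm/s; Δx = -5·3 + ½·8·3² = 21 cm; v ends 19 cm/s.
x(14) = 5 + Σ Δx = -31.5 cm.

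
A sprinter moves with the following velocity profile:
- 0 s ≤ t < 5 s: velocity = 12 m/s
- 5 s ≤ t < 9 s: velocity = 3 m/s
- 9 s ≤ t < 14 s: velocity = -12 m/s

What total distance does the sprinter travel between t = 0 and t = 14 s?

132 m

Distance (not displacement) is the total path length: add the absolute areas under v-t.
0–5 s: |12| × 5 = 60 m
5–9 s: |3| × 4 = 12 m
9–14 s: |-12| × 5 = 60 m
Total distance = 132 m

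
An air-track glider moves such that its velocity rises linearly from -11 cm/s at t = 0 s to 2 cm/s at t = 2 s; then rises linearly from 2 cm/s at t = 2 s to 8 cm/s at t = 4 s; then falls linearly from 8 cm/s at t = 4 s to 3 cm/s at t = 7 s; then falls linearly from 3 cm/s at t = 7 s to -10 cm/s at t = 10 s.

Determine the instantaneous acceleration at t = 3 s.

3 cm/s²

Acceleration is the slope of the v-t graph on 2–4 s: (8 − 2)/(4 − 2) = 3 cm/s².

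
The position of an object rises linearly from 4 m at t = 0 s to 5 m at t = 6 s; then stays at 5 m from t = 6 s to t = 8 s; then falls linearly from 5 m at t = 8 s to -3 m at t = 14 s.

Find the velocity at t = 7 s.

0 m/s

Velocity is the slope of the x-t graph on 6–8 s: (5 − 5)/(8 − 6) = 0 m/s.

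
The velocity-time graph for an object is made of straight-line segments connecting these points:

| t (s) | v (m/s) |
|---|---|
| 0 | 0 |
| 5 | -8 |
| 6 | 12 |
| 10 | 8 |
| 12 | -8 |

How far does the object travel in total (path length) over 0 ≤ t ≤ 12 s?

Total distance travelled is ∫|v| dt — sum the magnitudes of each area piece.
0–5 s: |½(0 + -8)(5)| = 20 m
5–6 s: v = 0 at t = 5.4 s; triangle areas 1.6 + 3.6 = 5.2 m
6–10 s: |½(12 + 8)(4)| = 40 m
10–12 s: v = 0 at t = 11 s; triangle areas 4 + 4 = 8 m
Total distance = 73.2 m

73.2 m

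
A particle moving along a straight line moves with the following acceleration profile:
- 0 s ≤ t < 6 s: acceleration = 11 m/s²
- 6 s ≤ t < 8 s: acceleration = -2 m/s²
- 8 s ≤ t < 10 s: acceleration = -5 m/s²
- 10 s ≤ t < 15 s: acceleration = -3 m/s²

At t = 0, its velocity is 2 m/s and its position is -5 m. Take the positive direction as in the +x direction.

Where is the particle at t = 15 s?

On each constant-a segment, Δv = aΔt and Δx = v₀Δt + ½aΔt²; chain segment to segment.
0–6 s: v starts 2 m/s; Δx = 2·6 + ½·11·6² = 210 m; v ends 68 m/s.
6–8 s: v starts 68 m/s; Δx = 68·2 + ½·-2·2² = 132 m; v ends 64 m/s.
8–10 s: v starts 64 m/s; Δx = 64·2 + ½·-5·2² = 118 m; v ends 54 m/s.
10–15 s: v starts 54 m/s; Δx = 54·5 + ½·-3·5² = 232.5 m; v ends 39 m/s.
x(15) = -5 + Σ Δx = 687.5 m.

687.5 m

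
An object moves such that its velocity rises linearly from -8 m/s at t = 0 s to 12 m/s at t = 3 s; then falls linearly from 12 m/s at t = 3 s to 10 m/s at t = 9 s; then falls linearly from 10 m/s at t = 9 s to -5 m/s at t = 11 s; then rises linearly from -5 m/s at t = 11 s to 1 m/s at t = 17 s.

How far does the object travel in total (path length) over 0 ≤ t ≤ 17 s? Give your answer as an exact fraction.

Distance (not displacement) is the total path length: add the absolute areas under v-t.
0–3 s: v = 0 at t = 1.2 s; triangle areas 4.8 + 10.8 = 15.6 m
3–9 s: |½(12 + 10)(6)| = 66 m
9–11 s: v = 0 at t = 31/3 s; triangle areas 20/3 + 5/3 = 25/3 m
11–17 s: v = 0 at t = 16 s; triangle areas 12.5 + 0.5 = 13 m
Total distance = 1544/15 m

1544/15 m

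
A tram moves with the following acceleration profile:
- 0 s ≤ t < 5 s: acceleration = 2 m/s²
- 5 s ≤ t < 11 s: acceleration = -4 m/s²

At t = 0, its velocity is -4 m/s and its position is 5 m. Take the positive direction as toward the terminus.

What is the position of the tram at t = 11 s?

On each constant-a segment, Δv = aΔt and Δx = v₀Δt + ½aΔt²; chain segment to segment.
0–5 s: v starts -4 m/s; Δx = -4·5 + ½·2·5² = 5 m; v ends 6 m/s.
5–11 s: v starts 6 m/s; Δx = 6·6 + ½·-4·6² = -36 m; v ends -18 m/s.
x(11) = 5 + Σ Δx = -26 m.

-26 m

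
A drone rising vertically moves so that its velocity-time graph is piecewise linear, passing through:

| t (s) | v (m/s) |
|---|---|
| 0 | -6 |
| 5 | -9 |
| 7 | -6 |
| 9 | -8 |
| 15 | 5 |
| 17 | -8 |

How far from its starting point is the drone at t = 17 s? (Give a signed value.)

Net displacement equals the area under the velocity-time graph (areas below the axis count negative).
0–5 s: ½(-6 + -9)(5) = -37.5 m
5–7 s: ½(-9 + -6)(2) = -15 m
7–9 s: ½(-6 + -8)(2) = -14 m
9–15 s: ½(-8 + 5)(6) = -9 m
15–17 s: ½(5 + -8)(2) = -3 m
Net displacement = -78.5 m

-78.5 m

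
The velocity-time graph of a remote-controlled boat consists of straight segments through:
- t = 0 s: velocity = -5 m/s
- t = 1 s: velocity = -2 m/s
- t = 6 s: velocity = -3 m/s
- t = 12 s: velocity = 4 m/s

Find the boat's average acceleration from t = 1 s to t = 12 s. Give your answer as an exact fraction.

Average acceleration = Δv/Δt = (4 − -2)/(12 − 1) = 6/11 m/s².

6/11 m/s²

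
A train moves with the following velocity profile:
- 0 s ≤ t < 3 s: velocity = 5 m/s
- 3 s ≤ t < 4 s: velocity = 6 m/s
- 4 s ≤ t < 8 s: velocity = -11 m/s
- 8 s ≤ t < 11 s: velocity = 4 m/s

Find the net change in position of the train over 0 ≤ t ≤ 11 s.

Net displacement equals the area under the velocity-time graph (areas below the axis count negative).
0–3 s: 5 × 3 = 15 m
3–4 s: 6 × 1 = 6 m
4–8 s: -11 × 4 = -44 m
8–11 s: 4 × 3 = 12 m
Net displacement = -11 m

-11 m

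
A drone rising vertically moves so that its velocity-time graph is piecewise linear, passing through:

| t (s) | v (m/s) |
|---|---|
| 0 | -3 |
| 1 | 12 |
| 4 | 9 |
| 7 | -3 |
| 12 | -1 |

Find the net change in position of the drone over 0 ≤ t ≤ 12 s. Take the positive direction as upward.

35 m

Net displacement equals the area under the velocity-time graph (areas below the axis count negative).
0–1 s: ½(-3 + 12)(1) = 4.5 m
1–4 s: ½(12 + 9)(3) = 31.5 m
4–7 s: ½(9 + -3)(3) = 9 m
7–12 s: ½(-3 + -1)(5) = -10 m
Net displacement = 35 m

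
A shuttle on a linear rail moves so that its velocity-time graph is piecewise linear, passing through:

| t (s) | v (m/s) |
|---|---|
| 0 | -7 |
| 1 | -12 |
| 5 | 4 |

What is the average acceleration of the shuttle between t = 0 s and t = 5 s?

2.2 m/s²

Average acceleration = Δv/Δt = (4 − -7)/(5 − 0) = 2.2 m/s².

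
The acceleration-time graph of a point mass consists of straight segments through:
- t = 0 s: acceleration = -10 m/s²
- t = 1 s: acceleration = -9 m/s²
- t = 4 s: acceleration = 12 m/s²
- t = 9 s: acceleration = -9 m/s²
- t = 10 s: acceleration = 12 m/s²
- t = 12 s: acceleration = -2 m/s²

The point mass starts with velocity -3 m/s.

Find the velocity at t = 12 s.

Δv equals the area under the a-t graph; then v = v₀ + Δv.
0–1 s: ½(-10 + -9)(1) = -9.5 m/s
1–4 s: ½(-9 + 12)(3) = 4.5 m/s
4–9 s: ½(12 + -9)(5) = 7.5 m/s
9–10 s: ½(-9 + 12)(1) = 1.5 m/s
10–12 s: ½(12 + -2)(2) = 10 m/s
Δv = 14 m/s, so v(12) = -3 + (14) = 11 m/s.

11 m/s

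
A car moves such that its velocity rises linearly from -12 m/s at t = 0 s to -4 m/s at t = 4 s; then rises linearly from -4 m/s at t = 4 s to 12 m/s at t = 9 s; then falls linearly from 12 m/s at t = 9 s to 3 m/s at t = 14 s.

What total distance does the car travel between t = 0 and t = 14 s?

Distance (not displacement) is the total path length: add the absolute areas under v-t.
0–4 s: |½(-12 + -4)(4)| = 32 m
4–9 s: v = 0 at t = 5.25 s; triangle areas 2.5 + 22.5 = 25 m
9–14 s: |½(12 + 3)(5)| = 37.5 m
Total distance = 94.5 m

94.5 m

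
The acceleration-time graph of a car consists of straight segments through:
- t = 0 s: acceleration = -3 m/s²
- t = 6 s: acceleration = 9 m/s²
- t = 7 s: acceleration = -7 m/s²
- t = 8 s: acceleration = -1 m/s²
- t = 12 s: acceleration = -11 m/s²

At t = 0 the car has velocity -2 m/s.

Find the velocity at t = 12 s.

Δv equals the area under the a-t graph; then v = v₀ + Δv.
0–6 s: ½(-3 + 9)(6) = 18 m/s
6–7 s: ½(9 + -7)(1) = 1 m/s
7–8 s: ½(-7 + -1)(1) = -4 m/s
8–12 s: ½(-1 + -11)(4) = -24 m/s
Δv = -9 m/s, so v(12) = -2 + (-9) = -11 m/s.

-11 m/s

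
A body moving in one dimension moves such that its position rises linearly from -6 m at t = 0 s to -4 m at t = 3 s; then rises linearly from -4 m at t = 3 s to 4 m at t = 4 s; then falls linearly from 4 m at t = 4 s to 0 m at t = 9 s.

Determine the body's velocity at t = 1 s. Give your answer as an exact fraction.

2/3 m/s

Velocity is the slope of the x-t graph on 0–3 s: (-4 − -6)/(3 − 0) = 2/3 m/s.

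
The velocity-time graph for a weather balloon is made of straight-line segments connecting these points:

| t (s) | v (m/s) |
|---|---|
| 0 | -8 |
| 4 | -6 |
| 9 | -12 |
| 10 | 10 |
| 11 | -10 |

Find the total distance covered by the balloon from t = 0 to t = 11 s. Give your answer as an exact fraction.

Distance (not displacement) is the total path length: add the absolute areas under v-t.
0–4 s: |½(-8 + -6)(4)| = 28 m
4–9 s: |½(-6 + -12)(5)| = 45 m
9–10 s: v = 0 at t = 105/11 s; triangle areas 36/11 + 25/11 = 61/11 m
10–11 s: v = 0 at t = 10.5 s; triangle areas 2.5 + 2.5 = 5 m
Total distance = 919/11 m

919/11 m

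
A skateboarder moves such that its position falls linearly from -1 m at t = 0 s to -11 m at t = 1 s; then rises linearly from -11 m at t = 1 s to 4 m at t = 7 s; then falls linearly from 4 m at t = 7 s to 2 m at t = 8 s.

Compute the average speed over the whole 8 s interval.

3.375 m/s

Average speed = (total path length)/(elapsed time); on a piecewise-linear x-t graph the path length is Σ|Δx|.
0–1 s: |Δx| = |-11 − -1| = 10 m
1–7 s: |Δx| = |4 − -11| = 15 m
7–8 s: |Δx| = |2 − 4| = 2 m
Total path = 27 m; average speed = 27/8 = 3.375 m/s.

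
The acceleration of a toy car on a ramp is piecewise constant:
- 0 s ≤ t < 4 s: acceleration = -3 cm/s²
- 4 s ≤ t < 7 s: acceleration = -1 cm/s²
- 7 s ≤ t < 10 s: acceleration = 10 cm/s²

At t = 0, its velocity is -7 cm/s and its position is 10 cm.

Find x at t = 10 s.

-124.5 cm

On each constant-a segment, Δv = aΔt and Δx = v₀Δt + ½aΔt²; chain segment to segment.
0–4 s: v starts -7 cm/s; Δx = -7·4 + ½·-3·4² = -52 cm; v ends -19 cm/s.
4–7 s: v starts -19 cm/s; Δx = -19·3 + ½·-1·3² = -61.5 cm; v ends -22 cm/s.
7–10 s: v starts -22 cm/s; Δx = -22·3 + ½·10·3² = -21 cm; v ends 8 cm/s.
x(10) = 10 + Σ Δx = -124.5 cm.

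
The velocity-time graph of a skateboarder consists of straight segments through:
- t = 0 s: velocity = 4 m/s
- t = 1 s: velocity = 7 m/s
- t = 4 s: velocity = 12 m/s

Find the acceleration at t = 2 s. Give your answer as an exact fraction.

5/3 m/s²

Acceleration is the slope of the v-t graph on 1–4 s: (12 − 7)/(4 − 1) = 5/3 m/s².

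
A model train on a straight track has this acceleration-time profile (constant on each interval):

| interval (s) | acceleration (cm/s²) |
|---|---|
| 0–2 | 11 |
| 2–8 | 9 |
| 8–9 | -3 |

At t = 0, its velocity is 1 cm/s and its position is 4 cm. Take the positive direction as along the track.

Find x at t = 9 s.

On each constant-a segment, Δv = aΔt and Δx = v₀Δt + ½aΔt²; chain segment to segment.
0–2 s: v starts 1 cm/s; Δx = 1·2 + ½·11·2² = 24 cm; v ends 23 cm/s.
2–8 s: v starts 23 cm/s; Δx = 23·6 + ½·9·6² = 300 cm; v ends 77 cm/s.
8–9 s: v starts 77 cm/s; Δx = 77·1 + ½·-3·1² = 75.5 cm; v ends 74 cm/s.
x(9) = 4 + Σ Δx = 403.5 cm.

403.5 cm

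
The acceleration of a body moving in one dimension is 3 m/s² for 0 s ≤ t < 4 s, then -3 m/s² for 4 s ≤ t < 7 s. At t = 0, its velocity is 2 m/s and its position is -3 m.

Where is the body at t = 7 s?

On each constant-a segment, Δv = aΔt and Δx = v₀Δt + ½aΔt²; chain segment to segment.
0–4 s: v starts 2 m/s; Δx = 2·4 + ½·3·4² = 32 m; v ends 14 m/s.
4–7 s: v starts 14 m/s; Δx = 14·3 + ½·-3·3² = 28.5 m; v ends 5 m/s.
x(7) = -3 + Σ Δx = 57.5 m.

57.5 m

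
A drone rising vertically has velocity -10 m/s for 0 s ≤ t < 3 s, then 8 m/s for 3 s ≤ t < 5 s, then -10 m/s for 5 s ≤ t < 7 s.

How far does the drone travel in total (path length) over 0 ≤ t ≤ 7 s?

66 m

Total distance travelled is ∫|v| dt — sum the magnitudes of each area piece.
0–3 s: |-10| × 3 = 30 m
3–5 s: |8| × 2 = 16 m
5–7 s: |-10| × 2 = 20 m
Total distance = 66 m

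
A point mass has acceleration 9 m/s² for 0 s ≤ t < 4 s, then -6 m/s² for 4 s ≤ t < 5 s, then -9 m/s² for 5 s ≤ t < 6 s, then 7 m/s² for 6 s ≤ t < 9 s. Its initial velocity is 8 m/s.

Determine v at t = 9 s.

Δv equals the area under the a-t graph; then v = v₀ + Δv.
0–4 s: 9 × 4 = 36 m/s
4–5 s: -6 × 1 = -6 m/s
5–6 s: -9 × 1 = -9 m/s
6–9 s: 7 × 3 = 21 m/s
Δv = 42 m/s, so v(9) = 8 + (42) = 50 m/s.

50 m/s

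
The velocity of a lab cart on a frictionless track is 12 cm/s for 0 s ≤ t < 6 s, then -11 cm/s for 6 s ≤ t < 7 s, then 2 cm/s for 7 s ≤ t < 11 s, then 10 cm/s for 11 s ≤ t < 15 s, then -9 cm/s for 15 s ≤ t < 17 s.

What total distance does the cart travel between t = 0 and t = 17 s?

149 cm

Distance (not displacement) is the total path length: add the absolute areas under v-t.
0–6 s: |12| × 6 = 72 cm
6–7 s: |-11| × 1 = 11 cm
7–11 s: |2| × 4 = 8 cm
11–15 s: |10| × 4 = 40 cm
15–17 s: |-9| × 2 = 18 cm
Total distance = 149 cm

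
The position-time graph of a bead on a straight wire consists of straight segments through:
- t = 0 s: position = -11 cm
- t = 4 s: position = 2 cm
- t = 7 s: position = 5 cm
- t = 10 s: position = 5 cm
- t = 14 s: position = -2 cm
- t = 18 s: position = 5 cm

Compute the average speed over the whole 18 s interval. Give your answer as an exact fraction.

Average speed = (total path length)/(elapsed time); on a piecewise-linear x-t graph the path length is Σ|Δx|.
0–4 s: |Δx| = |2 − -11| = 13 cm
4–7 s: |Δx| = |5 − 2| = 3 cm
7–10 s: |Δx| = |5 − 5| = 0 cm
10–14 s: |Δx| = |-2 − 5| = 7 cm
14–18 s: |Δx| = |5 − -2| = 7 cm
Total path = 30 cm; average speed = 30/18 = 5/3 cm/s.

5/3 cm/s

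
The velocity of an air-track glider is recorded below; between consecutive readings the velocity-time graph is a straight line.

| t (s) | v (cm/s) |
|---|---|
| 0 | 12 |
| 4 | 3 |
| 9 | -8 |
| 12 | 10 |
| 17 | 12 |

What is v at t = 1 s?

On 0–4 s the graph is linear from 12 to 3 cm/s: v(1) = 12 + (3 − 12)·(1 − 0)/(4 − 0) = 9.75 cm/s.

9.75 cm/s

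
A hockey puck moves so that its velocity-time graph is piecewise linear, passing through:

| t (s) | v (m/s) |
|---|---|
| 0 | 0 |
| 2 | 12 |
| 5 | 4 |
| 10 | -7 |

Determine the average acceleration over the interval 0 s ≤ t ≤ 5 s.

0.8 m/s²

Average acceleration = Δv/Δt = (4 − 0)/(5 − 0) = 0.8 m/s².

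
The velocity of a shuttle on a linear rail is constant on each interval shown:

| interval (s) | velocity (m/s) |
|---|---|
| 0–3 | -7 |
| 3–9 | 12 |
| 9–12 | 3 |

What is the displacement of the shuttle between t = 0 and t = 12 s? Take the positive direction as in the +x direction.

60 m

Displacement is the signed area under the v-t curve.
0–3 s: -7 × 3 = -21 m
3–9 s: 12 × 6 = 72 m
9–12 s: 3 × 3 = 9 m
Net displacement = 60 m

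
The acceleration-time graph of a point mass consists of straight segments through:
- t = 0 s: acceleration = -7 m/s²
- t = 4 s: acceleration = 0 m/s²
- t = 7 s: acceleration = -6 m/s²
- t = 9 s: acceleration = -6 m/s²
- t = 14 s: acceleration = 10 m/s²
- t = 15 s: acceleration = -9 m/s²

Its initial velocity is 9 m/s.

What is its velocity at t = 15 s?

Δv equals the area under the a-t graph; then v = v₀ + Δv.
0–4 s: ½(-7 + 0)(4) = -14 m/s
4–7 s: ½(0 + -6)(3) = -9 m/s
7–9 s: -6 × 2 = -12 m/s
9–14 s: ½(-6 + 10)(5) = 10 m/s
14–15 s: ½(10 + -9)(1) = 0.5 m/s
Δv = -24.5 m/s, so v(15) = 9 + (-24.5) = -15.5 m/s.

-15.5 m/s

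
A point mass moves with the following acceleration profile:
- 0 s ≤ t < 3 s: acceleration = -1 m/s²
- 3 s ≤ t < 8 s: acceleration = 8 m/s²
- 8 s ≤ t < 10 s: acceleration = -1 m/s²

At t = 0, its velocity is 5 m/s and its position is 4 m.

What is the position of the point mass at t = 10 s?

206.5 m

On each constant-a segment, Δv = aΔt and Δx = v₀Δt + ½aΔt²; chain segment to segment.
0–3 s: v starts 5 m/s; Δx = 5·3 + ½·-1·3² = 10.5 m; v ends 2 m/s.
3–8 s: v starts 2 m/s; Δx = 2·5 + ½·8·5² = 110 m; v ends 42 m/s.
8–10 s: v starts 42 m/s; Δx = 42·2 + ½·-1·2² = 82 m; v ends 40 m/s.
x(10) = 4 + Σ Δx = 206.5 m.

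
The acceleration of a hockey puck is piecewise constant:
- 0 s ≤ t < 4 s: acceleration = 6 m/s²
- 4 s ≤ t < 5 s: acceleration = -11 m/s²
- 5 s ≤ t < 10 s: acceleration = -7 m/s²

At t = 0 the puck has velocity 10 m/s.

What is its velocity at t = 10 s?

Δv equals the area under the a-t graph; then v = v₀ + Δv.
0–4 s: 6 × 4 = 24 m/s
4–5 s: -11 × 1 = -11 m/s
5–10 s: -7 × 5 = -35 m/s
Δv = -22 m/s, so v(10) = 10 + (-22) = -12 m/s.

-12 m/s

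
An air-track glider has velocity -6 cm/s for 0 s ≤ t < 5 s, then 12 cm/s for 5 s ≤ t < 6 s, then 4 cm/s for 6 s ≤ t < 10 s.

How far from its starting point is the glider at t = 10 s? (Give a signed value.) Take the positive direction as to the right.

Net displacement equals the area under the velocity-time graph (areas below the axis count negative).
0–5 s: -6 × 5 = -30 cm
5–6 s: 12 × 1 = 12 cm
6–10 s: 4 × 4 = 16 cm
Net displacement = -2 cm

-2 cm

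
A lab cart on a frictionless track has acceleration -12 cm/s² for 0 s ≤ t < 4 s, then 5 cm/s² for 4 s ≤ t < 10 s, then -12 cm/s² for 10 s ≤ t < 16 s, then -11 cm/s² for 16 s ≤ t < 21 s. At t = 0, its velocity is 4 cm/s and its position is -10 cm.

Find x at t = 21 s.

-1131.5 cm

On each constant-a segment, Δv = aΔt and Δx = v₀Δt + ½aΔt²; chain segment to segment.
0–4 s: v starts 4 cm/s; Δx = 4·4 + ½·-12·4² = -80 cm; v ends -44 cm/s.
4–10 s: v starts -44 cm/s; Δx = -44·6 + ½·5·6² = -174 cm; v ends -14 cm/s.
10–16 s: v starts -14 cm/s; Δx = -14·6 + ½·-12·6² = -300 cm; v ends -86 cm/s.
16–21 s: v starts -86 cm/s; Δx = -86·5 + ½·-11·5² = -567.5 cm; v ends -141 cm/s.
x(21) = -10 + Σ Δx = -1131.5 cm.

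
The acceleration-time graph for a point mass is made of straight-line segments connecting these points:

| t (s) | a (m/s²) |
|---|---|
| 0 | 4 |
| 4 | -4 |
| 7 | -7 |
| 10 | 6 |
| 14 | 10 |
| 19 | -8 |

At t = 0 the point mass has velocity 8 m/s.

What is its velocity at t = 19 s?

Δv equals the area under the a-t graph; then v = v₀ + Δv.
0–4 s: ½(4 + -4)(4) = 0 m/s
4–7 s: ½(-4 + -7)(3) = -16.5 m/s
7–10 s: ½(-7 + 6)(3) = -1.5 m/s
10–14 s: ½(6 + 10)(4) = 32 m/s
14–19 s: ½(10 + -8)(5) = 5 m/s
Δv = 19 m/s, so v(19) = 8 + (19) = 27 m/s.

27 m/s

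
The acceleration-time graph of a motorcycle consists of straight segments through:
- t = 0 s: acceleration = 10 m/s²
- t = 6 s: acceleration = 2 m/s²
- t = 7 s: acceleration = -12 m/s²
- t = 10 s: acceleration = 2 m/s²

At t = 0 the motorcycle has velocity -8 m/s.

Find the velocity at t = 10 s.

8 m/s

Δv equals the area under the a-t graph; then v = v₀ + Δv.
0–6 s: ½(10 + 2)(6) = 36 m/s
6–7 s: ½(2 + -12)(1) = -5 m/s
7–10 s: ½(-12 + 2)(3) = -15 m/s
Δv = 16 m/s, so v(10) = -8 + (16) = 8 m/s.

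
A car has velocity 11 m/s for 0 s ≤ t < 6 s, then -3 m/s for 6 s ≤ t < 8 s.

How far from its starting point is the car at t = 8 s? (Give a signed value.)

Displacement is the signed area under the v-t curve.
0–6 s: 11 × 6 = 66 m
6–8 s: -3 × 2 = -6 m
Net displacement = 60 m

60 m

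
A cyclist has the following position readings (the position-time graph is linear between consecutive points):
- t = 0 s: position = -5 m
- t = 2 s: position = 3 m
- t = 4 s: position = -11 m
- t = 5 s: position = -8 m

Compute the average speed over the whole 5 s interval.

Average speed = (total path length)/(elapsed time); on a piecewise-linear x-t graph the path length is Σ|Δx|.
0–2 s: |Δx| = |3 − -5| = 8 m
2–4 s: |Δx| = |-11 − 3| = 14 m
4–5 s: |Δx| = |-8 − -11| = 3 m
Total path = 25 m; average speed = 25/5 = 5 m/s.

5 m/s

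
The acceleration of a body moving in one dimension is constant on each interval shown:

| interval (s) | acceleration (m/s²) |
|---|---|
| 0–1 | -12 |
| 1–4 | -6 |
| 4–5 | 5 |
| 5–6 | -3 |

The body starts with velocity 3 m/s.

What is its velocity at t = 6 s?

Δv equals the area under the a-t graph; then v = v₀ + Δv.
0–1 s: -12 × 1 = -12 m/s
1–4 s: -6 × 3 = -18 m/s
4–5 s: 5 × 1 = 5 m/s
5–6 s: -3 × 1 = -3 m/s
Δv = -28 m/s, so v(6) = 3 + (-28) = -25 m/s.

-25 m/s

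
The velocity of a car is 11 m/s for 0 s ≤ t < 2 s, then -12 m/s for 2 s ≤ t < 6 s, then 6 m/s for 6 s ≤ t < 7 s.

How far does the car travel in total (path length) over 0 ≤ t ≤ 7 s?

76 m

Distance (not displacement) is the total path length: add the absolute areas under v-t.
0–2 s: |11| × 2 = 22 m
2–6 s: |-12| × 4 = 48 m
6–7 s: |6| × 1 = 6 m
Total distance = 76 m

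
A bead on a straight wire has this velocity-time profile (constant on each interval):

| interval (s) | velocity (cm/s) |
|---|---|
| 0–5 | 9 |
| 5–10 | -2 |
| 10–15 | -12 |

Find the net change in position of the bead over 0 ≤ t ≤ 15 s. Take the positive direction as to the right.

-25 cm

Net displacement equals the area under the velocity-time graph (areas below the axis count negative).
0–5 s: 9 × 5 = 45 cm
5–10 s: -2 × 5 = -10 cm
10–15 s: -12 × 5 = -60 cm
Net displacement = -25 cm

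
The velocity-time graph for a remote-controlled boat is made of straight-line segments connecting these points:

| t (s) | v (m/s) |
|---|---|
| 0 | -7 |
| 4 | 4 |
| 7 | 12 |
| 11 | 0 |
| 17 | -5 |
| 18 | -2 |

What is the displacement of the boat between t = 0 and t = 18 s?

23.5 m

Displacement is the signed area under the v-t curve.
0–4 s: ½(-7 + 4)(4) = -6 m
4–7 s: ½(4 + 12)(3) = 24 m
7–11 s: ½(12 + 0)(4) = 24 m
11–17 s: ½(0 + -5)(6) = -15 m
17–18 s: ½(-5 + -2)(1) = -3.5 m
Net displacement = 23.5 m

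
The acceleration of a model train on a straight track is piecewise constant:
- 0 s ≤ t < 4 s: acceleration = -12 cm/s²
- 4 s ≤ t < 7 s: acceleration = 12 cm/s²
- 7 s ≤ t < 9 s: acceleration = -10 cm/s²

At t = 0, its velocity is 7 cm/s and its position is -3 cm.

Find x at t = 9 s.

-170 cm

On each constant-a segment, Δv = aΔt and Δx = v₀Δt + ½aΔt²; chain segment to segment.
0–4 s: v starts 7 cm/s; Δx = 7·4 + ½·-12·4² = -68 cm; v ends -41 cm/s.
4–7 s: v starts -41 cm/s; Δx = -41·3 + ½·12·3² = -69 cm; v ends -5 cm/s.
7–9 s: v starts -5 cm/s; Δx = -5·2 + ½·-10·2² = -30 cm; v ends -25 cm/s.
x(9) = -3 + Σ Δx = -170 cm.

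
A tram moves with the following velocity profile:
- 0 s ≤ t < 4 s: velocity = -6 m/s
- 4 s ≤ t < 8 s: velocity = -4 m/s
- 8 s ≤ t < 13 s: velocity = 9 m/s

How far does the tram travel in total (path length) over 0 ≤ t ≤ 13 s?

Distance (not displacement) is the total path length: add the absolute areas under v-t.
0–4 s: |-6| × 4 = 24 m
4–8 s: |-4| × 4 = 16 m
8–13 s: |9| × 5 = 45 m
Total distance = 85 m

85 m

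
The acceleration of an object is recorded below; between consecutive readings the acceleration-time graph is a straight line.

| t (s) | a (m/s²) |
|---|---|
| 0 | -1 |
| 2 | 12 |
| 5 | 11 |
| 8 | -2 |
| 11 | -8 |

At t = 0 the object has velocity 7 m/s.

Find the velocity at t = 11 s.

Δv equals the area under the a-t graph; then v = v₀ + Δv.
0–2 s: ½(-1 + 12)(2) = 11 m/s
2–5 s: ½(12 + 11)(3) = 34.5 m/s
5–8 s: ½(11 + -2)(3) = 13.5 m/s
8–11 s: ½(-2 + -8)(3) = -15 m/s
Δv = 44 m/s, so v(11) = 7 + (44) = 51 m/s.

51 m/s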